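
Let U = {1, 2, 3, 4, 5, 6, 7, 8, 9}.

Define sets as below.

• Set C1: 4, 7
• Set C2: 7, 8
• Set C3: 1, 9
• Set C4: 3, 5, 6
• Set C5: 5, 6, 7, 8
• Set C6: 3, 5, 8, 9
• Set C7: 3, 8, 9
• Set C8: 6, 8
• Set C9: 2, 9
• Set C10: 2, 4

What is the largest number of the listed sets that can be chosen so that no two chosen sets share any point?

4

C2, C3, C4, C10 are pairwise disjoint (C2={7,8}; C3={1,9}; C4={3,5,6}; C10={2,4}).
Every remaining set overlaps one of these, and no 5 of the listed sets are pairwise disjoint, so 4 is the maximum.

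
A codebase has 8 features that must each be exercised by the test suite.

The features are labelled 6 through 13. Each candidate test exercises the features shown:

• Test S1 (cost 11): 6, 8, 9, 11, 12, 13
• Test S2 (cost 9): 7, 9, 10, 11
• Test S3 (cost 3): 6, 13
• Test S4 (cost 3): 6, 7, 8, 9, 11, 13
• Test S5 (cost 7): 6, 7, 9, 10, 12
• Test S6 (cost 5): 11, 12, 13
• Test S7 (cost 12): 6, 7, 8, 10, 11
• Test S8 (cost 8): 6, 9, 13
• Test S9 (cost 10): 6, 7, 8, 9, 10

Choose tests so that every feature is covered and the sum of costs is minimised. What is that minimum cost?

S4, S5 together cover every feature (S4 ∪ S5 = {6, 7, 8, 9, 10, 11, 12, 13}); total cost 3 + 7 = 10.
No covering selection has total cost below 10.

10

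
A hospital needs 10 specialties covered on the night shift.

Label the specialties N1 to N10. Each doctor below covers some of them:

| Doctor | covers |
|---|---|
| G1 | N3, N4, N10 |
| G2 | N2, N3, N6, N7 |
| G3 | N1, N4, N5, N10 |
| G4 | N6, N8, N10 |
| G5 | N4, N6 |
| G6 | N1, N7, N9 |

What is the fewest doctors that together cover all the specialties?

4

G2 and G3 and G4 and G6 together: G2 ∪ G3 ∪ G4 ∪ G6 = {N1, N2, N3, N4, N5, N6, N7, N8, N9, N10} — every specialty is covered.
Only G4 contains N8, so G4 is forced; the remaining 7 specialties need at least 3 more doctors (each remaining doctor adds at most 3) — so at least 4 doctors are needed, and 4 is optimal.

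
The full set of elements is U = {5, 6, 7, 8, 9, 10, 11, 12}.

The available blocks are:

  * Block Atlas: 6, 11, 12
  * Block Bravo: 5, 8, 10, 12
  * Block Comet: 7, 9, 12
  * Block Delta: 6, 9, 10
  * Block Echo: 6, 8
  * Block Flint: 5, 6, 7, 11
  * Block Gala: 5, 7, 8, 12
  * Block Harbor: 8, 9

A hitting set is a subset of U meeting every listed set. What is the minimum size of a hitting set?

Take H = {6, 8, 9}. Each listed block contains at least one of these, so H is a hitting set of size 3.
No choice of 2 elements meets every block, so 3 is the minimum.

3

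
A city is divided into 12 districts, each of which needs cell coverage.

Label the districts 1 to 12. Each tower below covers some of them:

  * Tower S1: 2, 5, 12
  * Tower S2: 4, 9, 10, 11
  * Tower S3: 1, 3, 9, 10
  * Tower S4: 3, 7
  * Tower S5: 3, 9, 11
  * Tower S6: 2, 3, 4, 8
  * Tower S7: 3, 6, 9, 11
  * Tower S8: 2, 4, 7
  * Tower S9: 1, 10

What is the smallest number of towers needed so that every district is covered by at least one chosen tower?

S1 and S3 and S6 and S7 and S8 together: S1 ∪ S3 ∪ S6 ∪ S7 ∪ S8 = {1, 2, 3, 4, 5, 6, 7, 8, 9, 10, 11, 12} — every district is covered.
No 4 of the 9 towers cover everything (all 126 combinations miss at least one district), so 5 is optimal.

5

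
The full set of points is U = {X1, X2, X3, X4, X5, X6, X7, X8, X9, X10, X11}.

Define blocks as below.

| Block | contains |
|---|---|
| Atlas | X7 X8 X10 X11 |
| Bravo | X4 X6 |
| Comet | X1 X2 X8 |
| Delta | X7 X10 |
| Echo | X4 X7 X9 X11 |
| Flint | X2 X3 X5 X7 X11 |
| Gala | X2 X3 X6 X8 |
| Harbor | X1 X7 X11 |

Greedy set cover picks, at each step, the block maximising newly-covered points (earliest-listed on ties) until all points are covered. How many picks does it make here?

Greedy: pick Flint (covers 5 new) → pick Atlas (covers 2 new) → pick Bravo (covers 2 new) → pick Comet (covers 1 new) → pick Echo (covers 1 new). Total picks: 5.

5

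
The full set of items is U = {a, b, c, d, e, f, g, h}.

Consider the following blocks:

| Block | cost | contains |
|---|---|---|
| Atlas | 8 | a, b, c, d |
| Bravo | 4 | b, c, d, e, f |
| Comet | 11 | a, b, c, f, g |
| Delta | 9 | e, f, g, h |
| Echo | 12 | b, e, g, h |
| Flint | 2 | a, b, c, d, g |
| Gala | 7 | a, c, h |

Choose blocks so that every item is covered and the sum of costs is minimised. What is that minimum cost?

Delta, Flint together cover every item (Delta ∪ Flint = {a, b, c, d, e, f, g, h}); total cost 9 + 2 = 11.
The greedy pick Flint, Bravo, Gala costs 13; no covering selection beats 11.

11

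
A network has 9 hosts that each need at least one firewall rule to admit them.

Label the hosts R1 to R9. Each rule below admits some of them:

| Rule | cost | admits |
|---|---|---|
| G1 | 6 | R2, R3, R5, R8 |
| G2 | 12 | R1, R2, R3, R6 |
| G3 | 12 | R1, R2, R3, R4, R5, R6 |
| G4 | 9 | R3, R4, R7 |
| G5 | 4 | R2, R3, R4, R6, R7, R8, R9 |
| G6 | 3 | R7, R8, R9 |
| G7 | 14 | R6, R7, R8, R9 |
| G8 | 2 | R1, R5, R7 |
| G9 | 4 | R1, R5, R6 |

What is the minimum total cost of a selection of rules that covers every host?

6

G5, G8 together cover every host (G5 ∪ G8 = {R1, R2, R3, R4, R5, R6, R7, R8, R9}); total cost 4 + 2 = 6.
No covering selection has total cost below 6.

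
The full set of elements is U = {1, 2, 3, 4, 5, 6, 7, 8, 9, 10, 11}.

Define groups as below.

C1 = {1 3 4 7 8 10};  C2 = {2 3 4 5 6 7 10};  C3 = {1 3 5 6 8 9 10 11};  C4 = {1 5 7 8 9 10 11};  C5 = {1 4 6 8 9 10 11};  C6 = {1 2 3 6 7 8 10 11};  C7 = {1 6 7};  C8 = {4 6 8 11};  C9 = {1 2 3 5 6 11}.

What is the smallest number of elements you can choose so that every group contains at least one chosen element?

2

H = {7, 11} meets every group (each contains at least one member of H), and |H| = 2.
No single element lies in every group, so at least 2 are needed and 2 is optimal.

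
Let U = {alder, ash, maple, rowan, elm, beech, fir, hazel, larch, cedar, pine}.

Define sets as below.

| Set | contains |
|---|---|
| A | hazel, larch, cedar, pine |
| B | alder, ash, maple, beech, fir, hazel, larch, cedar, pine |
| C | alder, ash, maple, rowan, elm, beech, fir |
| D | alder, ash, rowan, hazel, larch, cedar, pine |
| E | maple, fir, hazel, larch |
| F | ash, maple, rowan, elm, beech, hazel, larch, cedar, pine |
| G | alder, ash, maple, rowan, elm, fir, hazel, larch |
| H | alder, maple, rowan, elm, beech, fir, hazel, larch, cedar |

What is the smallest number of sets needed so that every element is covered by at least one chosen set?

2

Take {F, H}. Their union is {alder, ash, maple, rowan, elm, beech, fir, hazel, larch, cedar, pine}, which is all 11 elements.
No single set has all 11 elements (the largest, B, has 9), so 2 is optimal.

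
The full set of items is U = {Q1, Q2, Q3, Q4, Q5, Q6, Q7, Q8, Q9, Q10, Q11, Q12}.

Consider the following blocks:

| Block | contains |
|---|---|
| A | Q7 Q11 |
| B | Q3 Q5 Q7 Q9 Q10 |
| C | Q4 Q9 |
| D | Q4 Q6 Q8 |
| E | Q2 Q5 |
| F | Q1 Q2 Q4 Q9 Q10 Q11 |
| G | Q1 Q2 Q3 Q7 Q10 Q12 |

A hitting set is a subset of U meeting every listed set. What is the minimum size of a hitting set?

H = {Q2, Q4, Q7} meets every block (each contains at least one member of H), and |H| = 3.
The blocks A, D, E are pairwise disjoint, so any hitting set needs a separate item for each — at least 3. Hence 3 is optimal.

3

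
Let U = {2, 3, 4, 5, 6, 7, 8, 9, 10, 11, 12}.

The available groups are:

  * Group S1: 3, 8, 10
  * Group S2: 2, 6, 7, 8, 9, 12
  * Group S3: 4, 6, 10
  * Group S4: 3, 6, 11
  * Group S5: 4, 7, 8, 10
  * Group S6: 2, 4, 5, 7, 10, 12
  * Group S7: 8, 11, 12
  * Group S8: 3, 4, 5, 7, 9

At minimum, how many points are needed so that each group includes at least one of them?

H = {3, 8, 10} meets every group (each contains at least one member of H), and |H| = 3.
No choice of 2 points meets every group, so 3 is the minimum.

3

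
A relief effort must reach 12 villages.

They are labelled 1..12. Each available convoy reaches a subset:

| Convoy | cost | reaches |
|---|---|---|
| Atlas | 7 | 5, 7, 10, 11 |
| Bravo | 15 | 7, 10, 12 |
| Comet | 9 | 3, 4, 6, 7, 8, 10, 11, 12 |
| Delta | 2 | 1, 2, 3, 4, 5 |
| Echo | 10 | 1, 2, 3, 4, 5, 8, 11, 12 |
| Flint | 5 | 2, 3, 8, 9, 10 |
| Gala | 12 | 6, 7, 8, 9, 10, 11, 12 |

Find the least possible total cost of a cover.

Delta, Gala together cover every village (Delta ∪ Gala = {1, 2, 3, 4, 5, 6, 7, 8, 9, 10, 11, 12}); total cost 2 + 12 = 14.
The greedy pick Delta, Comet, Flint costs 16; no covering selection beats 14.

14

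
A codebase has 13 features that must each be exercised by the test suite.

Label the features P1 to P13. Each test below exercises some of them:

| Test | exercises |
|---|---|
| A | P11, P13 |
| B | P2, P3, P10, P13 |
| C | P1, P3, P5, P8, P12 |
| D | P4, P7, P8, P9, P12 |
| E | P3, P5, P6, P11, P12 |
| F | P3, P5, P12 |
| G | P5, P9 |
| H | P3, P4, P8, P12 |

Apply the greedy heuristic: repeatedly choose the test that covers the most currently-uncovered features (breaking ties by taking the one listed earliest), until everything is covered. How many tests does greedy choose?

Greedy: pick C (covers 5 new) → pick B (covers 3 new) → pick D (covers 3 new) → pick E (covers 2 new). Total picks: 4.

4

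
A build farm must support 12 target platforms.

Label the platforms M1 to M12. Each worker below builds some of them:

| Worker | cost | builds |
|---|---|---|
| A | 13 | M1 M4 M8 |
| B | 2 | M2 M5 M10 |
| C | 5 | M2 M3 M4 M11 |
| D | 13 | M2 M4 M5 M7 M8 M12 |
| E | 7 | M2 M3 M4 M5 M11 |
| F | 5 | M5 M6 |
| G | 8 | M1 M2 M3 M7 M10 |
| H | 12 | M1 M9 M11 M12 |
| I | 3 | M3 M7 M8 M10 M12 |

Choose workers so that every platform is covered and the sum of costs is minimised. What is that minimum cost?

C, F, H, I together cover every platform (C ∪ F ∪ H ∪ I = {M1, M2, M3, M4, M5, M6, M7, M8, M9, M10, M11, M12}); total cost 5 + 5 + 12 + 3 = 25.
The greedy pick I, B, C, F, H costs 27; no covering selection beats 25.

25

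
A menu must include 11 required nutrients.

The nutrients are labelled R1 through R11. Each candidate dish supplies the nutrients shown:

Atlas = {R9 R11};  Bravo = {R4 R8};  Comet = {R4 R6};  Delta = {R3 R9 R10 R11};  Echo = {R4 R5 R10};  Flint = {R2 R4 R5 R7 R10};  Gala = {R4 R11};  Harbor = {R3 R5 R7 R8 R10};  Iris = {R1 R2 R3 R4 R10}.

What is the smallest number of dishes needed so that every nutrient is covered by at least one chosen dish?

Take {Atlas, Comet, Harbor, Iris}. Their union is {R1, R2, R3, R4, R5, R6, R7, R8, R9, R10, R11}, which is all 11 nutrients.
No 3 of the 9 dishes cover everything (all 84 combinations miss at least one nutrient), so 4 is optimal.

4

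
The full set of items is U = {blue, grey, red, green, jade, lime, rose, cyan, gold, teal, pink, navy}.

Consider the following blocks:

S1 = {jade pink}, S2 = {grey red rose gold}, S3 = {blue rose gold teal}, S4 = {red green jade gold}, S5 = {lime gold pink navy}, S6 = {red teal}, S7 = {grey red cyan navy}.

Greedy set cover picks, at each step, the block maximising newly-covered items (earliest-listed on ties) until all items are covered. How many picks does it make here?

5

Greedy: pick S2 (covers 4 new) → pick S5 (covers 3 new) → pick S3 (covers 2 new) → pick S4 (covers 2 new) → pick S7 (covers 1 new). Total picks: 5.
(The true minimum cover uses only 4 blocks, so greedy is not optimal here.)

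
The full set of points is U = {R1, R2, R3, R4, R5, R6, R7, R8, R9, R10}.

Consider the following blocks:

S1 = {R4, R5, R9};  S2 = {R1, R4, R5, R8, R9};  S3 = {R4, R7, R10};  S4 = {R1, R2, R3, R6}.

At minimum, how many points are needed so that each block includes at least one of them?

The 2 points {R1, R4} hit every block.
The blocks S3, S4 are pairwise disjoint, so any hitting set needs a separate point for each — at least 2. Hence 2 is optimal.

2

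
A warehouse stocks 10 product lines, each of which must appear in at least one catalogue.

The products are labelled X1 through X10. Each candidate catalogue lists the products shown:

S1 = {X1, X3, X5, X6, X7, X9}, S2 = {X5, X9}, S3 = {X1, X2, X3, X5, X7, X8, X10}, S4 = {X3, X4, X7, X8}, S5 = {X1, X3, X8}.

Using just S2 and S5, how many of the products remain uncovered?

Union of S2, S5 = {X1, X3, X5, X8, X9}.
Not covered: X2, X4, X6, X7, X10 — 5 products.

5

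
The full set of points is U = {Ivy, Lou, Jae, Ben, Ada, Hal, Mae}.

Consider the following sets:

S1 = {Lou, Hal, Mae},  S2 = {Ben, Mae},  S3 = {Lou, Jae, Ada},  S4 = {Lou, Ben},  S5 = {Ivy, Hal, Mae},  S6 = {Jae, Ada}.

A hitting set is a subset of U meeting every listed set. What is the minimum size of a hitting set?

3

H = {Jae, Ben, Hal} meets every set (each contains at least one member of H), and |H| = 3.
The sets S4, S5, S6 are pairwise disjoint, so any hitting set needs a separate point for each — at least 3. Hence 3 is optimal.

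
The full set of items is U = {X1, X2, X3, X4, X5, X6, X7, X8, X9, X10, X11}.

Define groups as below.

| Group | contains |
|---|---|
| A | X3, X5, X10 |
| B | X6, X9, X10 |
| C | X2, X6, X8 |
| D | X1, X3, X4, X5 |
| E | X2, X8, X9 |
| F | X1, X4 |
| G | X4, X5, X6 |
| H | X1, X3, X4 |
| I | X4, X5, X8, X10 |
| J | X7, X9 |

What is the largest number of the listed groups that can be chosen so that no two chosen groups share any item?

4

A, C, F, J are pairwise disjoint (A={X3,X5,X10}; C={X2,X6,X8}; F={X1,X4}; J={X7,X9}).
Every remaining group overlaps one of these, and no 5 of the listed groups are pairwise disjoint, so 4 is the maximum.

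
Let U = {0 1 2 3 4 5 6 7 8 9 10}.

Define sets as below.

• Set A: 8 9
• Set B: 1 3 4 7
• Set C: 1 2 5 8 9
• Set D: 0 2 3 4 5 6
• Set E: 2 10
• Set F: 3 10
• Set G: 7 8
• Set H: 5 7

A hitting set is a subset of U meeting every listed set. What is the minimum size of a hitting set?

4

Take T = {0, 7, 9, 10}. Each listed set contains at least one of these, so T is a hitting set of size 4.
No choice of 3 points meets every set, so 4 is the minimum.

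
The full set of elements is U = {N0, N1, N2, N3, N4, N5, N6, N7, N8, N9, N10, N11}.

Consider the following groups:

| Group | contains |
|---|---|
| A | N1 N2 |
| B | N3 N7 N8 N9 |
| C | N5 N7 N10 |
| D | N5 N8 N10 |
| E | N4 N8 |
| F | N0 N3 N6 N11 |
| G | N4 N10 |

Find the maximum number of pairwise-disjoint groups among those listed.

A, C, E, F are pairwise disjoint (A={N1,N2}; C={N5,N7,N10}; E={N4,N8}; F={N0,N3,N6,N11}).
Every remaining group overlaps one of these, and no 5 of the listed groups are pairwise disjoint, so 4 is the maximum.

4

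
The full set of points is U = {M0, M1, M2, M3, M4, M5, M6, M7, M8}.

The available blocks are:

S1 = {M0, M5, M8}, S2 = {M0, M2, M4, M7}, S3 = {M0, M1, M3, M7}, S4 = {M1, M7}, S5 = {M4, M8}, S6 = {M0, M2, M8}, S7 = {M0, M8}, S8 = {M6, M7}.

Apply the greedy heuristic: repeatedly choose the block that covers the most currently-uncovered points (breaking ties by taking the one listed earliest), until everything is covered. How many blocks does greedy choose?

4

Greedy: pick S2 (covers 4 new) → pick S1 (covers 2 new) → pick S3 (covers 2 new) → pick S8 (covers 1 new). Total picks: 4.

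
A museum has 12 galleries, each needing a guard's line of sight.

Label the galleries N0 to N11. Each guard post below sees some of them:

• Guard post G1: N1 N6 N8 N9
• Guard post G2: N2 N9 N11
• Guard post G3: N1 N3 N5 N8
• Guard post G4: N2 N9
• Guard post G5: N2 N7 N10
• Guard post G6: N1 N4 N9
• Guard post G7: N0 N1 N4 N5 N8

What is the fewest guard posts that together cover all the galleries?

Take {G1, G2, G3, G5, G7}. Their union is {N0, N1, N2, N3, N4, N5, N6, N7, N8, N9, N10, N11}, which is all 12 galleries.
No 4 of the 7 guard posts cover everything (all 35 combinations miss at least one gallery), so 5 is optimal.

5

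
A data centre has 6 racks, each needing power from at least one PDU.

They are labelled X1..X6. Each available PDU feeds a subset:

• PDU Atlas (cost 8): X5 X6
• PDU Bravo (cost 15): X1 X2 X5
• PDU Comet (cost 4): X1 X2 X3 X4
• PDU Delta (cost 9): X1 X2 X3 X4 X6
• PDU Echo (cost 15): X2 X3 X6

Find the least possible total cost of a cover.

Atlas, Comet together cover every rack (Atlas ∪ Comet = {X1, X2, X3, X4, X5, X6}); total cost 8 + 4 = 12.
No covering selection has total cost below 12.

12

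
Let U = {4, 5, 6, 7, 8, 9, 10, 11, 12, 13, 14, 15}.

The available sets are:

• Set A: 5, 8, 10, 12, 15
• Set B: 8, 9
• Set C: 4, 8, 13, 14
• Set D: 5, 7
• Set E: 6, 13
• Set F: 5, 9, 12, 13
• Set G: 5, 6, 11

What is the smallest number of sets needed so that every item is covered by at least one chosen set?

A and B and C and D and G together: A ∪ B ∪ C ∪ D ∪ G = {4, 5, 6, 7, 8, 9, 10, 11, 12, 13, 14, 15} — every item is covered.
No 4 of the 7 sets cover everything (all 35 combinations miss at least one item), so 5 is optimal.

5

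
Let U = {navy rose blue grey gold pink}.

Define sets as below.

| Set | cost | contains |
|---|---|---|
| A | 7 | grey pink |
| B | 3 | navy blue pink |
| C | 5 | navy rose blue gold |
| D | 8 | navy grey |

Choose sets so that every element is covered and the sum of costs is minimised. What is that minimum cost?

12

A, C together cover every element (A ∪ C = {navy, rose, blue, grey, gold, pink}); total cost 7 + 5 = 12.
The greedy pick B, C, A costs 15; no covering selection beats 12.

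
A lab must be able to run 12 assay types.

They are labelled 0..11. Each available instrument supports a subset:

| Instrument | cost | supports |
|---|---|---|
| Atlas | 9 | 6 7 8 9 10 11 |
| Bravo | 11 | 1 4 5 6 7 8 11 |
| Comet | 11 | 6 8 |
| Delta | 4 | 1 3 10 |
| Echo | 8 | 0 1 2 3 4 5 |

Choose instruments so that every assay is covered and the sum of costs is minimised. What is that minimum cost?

Atlas, Echo together cover every assay (Atlas ∪ Echo = {0, 1, 2, 3, 4, 5, 6, 7, 8, 9, 10, 11}); total cost 9 + 8 = 17.
The greedy pick Delta, Atlas, Echo costs 21; no covering selection beats 17.

17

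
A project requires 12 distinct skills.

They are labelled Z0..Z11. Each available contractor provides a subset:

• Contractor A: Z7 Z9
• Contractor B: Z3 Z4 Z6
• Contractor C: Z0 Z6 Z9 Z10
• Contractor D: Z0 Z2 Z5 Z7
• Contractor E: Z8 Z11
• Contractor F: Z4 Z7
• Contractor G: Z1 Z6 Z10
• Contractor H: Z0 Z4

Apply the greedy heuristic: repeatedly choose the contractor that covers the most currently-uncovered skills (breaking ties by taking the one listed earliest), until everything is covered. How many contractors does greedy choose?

Greedy: pick C (covers 4 new) → pick D (covers 3 new) → pick B (covers 2 new) → pick E (covers 2 new) → pick G (covers 1 new). Total picks: 5.

5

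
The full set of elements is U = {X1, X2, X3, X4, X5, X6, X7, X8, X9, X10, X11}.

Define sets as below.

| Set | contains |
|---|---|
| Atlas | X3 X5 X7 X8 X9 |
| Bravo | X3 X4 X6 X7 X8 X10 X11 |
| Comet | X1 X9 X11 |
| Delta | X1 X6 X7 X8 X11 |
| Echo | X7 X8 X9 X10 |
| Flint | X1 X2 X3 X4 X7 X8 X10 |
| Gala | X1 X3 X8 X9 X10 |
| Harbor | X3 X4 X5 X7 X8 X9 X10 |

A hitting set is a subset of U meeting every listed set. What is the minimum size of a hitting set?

2

The 2 elements {X8, X9} hit every set.
No single element lies in every set, so at least 2 are needed and 2 is optimal.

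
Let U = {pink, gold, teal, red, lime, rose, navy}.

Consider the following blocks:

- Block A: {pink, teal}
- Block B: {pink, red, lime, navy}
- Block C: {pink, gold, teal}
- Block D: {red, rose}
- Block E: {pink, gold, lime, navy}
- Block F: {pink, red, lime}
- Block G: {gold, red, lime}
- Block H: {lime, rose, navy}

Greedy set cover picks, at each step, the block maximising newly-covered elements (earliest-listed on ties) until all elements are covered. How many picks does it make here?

3

Greedy: pick B (covers 4 new) → pick C (covers 2 new) → pick D (covers 1 new). Total picks: 3.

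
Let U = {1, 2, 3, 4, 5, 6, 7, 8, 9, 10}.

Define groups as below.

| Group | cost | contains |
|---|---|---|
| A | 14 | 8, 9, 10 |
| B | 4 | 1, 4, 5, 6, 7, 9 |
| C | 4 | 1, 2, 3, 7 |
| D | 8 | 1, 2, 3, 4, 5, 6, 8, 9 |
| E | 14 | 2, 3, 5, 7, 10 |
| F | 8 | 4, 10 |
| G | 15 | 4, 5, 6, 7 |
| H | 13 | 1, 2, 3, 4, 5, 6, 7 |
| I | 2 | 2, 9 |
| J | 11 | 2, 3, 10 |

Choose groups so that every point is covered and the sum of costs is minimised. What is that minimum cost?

20

C, D, F together cover every point (C ∪ D ∪ F = {1, 2, 3, 4, 5, 6, 7, 8, 9, 10}); total cost 4 + 8 + 8 = 20.
The greedy pick B, C, A costs 22; no covering selection beats 20.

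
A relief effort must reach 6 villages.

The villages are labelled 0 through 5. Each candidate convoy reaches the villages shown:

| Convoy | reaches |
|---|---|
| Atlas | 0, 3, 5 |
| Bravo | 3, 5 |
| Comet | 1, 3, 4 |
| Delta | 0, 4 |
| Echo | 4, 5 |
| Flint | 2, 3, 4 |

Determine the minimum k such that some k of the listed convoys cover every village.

3

Atlas and Comet and Flint together: Atlas ∪ Comet ∪ Flint = {0, 1, 2, 3, 4, 5} — every village is covered.
Only Comet contains 1, so Comet is forced; the remaining 3 villages need at least 2 more convoys (each remaining convoy adds at most 2) — so at least 3 convoys are needed, and 3 is optimal.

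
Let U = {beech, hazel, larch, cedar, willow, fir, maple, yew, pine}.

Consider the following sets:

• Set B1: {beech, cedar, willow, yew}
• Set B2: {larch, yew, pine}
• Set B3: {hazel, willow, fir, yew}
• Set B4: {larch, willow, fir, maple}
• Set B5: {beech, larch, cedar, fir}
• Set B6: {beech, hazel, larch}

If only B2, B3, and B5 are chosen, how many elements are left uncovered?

1

Union of B2, B3, B5 = {beech, hazel, larch, cedar, willow, fir, yew, pine}.
Not covered: maple — 1 element.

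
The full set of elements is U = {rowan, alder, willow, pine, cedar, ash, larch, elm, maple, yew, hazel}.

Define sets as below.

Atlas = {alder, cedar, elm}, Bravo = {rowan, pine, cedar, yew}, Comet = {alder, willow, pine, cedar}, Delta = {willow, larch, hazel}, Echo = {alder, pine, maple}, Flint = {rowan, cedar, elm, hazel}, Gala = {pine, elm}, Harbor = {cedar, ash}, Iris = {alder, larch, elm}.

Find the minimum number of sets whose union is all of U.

5

Bravo and Delta and Echo and Gala and Harbor together: Bravo ∪ Delta ∪ Echo ∪ Gala ∪ Harbor = {rowan, alder, willow, pine, cedar, ash, larch, elm, maple, yew, hazel} — every element is covered.
No 4 of the 9 sets cover everything (all 126 combinations miss at least one element), so 5 is optimal.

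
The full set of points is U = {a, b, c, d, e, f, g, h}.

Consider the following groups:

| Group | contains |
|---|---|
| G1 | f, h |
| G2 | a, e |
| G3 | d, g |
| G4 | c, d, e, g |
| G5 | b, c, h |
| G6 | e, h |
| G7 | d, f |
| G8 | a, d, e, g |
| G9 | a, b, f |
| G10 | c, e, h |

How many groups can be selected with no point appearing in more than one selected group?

3

G2, G3, G5 are pairwise disjoint (G2={a,e}; G3={d,g}; G5={b,c,h}).
Every remaining group overlaps one of these, and no 4 of the listed groups are pairwise disjoint, so 3 is the maximum.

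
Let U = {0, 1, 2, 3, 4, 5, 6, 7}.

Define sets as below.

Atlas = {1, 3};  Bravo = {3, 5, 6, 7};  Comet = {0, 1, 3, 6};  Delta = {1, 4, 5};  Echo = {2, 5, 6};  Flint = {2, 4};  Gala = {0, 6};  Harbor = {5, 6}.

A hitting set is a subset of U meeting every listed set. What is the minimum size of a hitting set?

3

Take H = {1, 2, 6}. Each listed set contains at least one of these, so H is a hitting set of size 3.
The sets Atlas, Flint, Harbor are pairwise disjoint, so any hitting set needs a separate element for each — at least 3. Hence 3 is optimal.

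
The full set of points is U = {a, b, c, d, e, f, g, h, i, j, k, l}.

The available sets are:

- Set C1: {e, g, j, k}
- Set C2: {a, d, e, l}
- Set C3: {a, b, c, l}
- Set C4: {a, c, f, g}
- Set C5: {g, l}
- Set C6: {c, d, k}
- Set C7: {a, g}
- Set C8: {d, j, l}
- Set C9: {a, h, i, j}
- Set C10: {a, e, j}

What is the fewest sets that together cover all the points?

C1 and C3 and C4 and C6 and C9 together: C1 ∪ C3 ∪ C4 ∪ C6 ∪ C9 = {a, b, c, d, e, f, g, h, i, j, k, l} — every point is covered.
No 4 of the 10 sets cover everything (all 210 combinations miss at least one point), so 5 is optimal.

5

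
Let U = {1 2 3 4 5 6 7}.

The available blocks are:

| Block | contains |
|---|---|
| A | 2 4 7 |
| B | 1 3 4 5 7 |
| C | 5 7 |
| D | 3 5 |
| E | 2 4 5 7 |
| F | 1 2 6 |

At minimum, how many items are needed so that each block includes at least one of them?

2

Take H = {2, 5}. Each listed block contains at least one of these, so H is a hitting set of size 2.
The blocks C, F are pairwise disjoint, so any hitting set needs a separate item for each — at least 2. Hence 2 is optimal.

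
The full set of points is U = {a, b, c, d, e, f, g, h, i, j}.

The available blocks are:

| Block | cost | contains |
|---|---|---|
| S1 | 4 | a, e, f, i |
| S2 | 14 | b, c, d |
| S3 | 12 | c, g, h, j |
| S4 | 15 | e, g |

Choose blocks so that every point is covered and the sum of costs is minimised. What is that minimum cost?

S1, S2, S3 together cover every point (S1 ∪ S2 ∪ S3 = {a, b, c, d, e, f, g, h, i, j}); total cost 4 + 14 + 12 = 30.
No covering selection has total cost below 30.

30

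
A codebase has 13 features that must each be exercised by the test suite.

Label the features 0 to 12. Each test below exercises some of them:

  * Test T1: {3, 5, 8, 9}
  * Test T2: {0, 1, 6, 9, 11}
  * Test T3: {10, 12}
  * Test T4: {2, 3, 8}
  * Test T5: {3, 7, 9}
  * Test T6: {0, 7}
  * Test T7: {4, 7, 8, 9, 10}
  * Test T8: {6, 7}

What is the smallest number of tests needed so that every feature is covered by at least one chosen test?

5

T1 and T2 and T3 and T4 and T7 together: T1 ∪ T2 ∪ T3 ∪ T4 ∪ T7 = {0, 1, 2, 3, 4, 5, 6, 7, 8, 9, 10, 11, 12} — every feature is covered.
No 4 of the 8 tests cover everything (all 70 combinations miss at least one feature), so 5 is optimal.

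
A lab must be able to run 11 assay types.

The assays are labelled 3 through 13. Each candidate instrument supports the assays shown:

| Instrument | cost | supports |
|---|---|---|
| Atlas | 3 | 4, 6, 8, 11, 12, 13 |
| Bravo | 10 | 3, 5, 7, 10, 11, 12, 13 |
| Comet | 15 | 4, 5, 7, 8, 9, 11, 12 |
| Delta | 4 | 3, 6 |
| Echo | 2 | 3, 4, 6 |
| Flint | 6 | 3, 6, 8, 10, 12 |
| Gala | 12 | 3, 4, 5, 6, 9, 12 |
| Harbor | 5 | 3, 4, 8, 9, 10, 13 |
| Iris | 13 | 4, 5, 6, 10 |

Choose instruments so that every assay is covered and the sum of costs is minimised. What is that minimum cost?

17

Bravo, Echo, Harbor together cover every assay (Bravo ∪ Echo ∪ Harbor = {3, 4, 5, 6, 7, 8, 9, 10, 11, 12, 13}); total cost 10 + 2 + 5 = 17.
The greedy pick Atlas, Harbor, Bravo costs 18; no covering selection beats 17.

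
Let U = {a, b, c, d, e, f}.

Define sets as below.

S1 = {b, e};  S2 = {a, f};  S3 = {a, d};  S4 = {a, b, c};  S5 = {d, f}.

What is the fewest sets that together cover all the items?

3

S1 and S4 and S5 together: S1 ∪ S4 ∪ S5 = {a, b, c, d, e, f} — every item is covered.
Only S4 contains c, so S4 is forced; the remaining 3 items need at least 2 more sets (each remaining set adds at most 2) — so at least 3 sets are needed, and 3 is optimal.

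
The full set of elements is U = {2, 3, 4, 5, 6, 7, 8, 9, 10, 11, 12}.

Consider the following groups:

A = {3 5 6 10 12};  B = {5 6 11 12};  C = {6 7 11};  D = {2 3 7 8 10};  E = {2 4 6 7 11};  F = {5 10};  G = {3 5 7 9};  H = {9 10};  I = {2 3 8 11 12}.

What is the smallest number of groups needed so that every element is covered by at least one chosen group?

E and F and H and I together: E ∪ F ∪ H ∪ I = {2, 3, 4, 5, 6, 7, 8, 9, 10, 11, 12} — every element is covered.
No 3 of the 9 groups cover everything (all 84 combinations miss at least one element), so 4 is optimal.

4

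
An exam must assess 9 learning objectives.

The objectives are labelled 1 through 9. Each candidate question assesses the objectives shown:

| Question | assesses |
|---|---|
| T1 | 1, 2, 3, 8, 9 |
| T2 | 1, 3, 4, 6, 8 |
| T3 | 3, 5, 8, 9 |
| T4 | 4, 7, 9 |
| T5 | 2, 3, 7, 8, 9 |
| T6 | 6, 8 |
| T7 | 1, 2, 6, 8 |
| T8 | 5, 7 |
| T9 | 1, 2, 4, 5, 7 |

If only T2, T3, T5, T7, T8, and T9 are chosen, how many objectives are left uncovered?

0

Union of T2, T3, T5, T7, T8, T9 = {1, 2, 3, 4, 5, 6, 7, 8, 9} — that's every objective, so 0 are uncovered.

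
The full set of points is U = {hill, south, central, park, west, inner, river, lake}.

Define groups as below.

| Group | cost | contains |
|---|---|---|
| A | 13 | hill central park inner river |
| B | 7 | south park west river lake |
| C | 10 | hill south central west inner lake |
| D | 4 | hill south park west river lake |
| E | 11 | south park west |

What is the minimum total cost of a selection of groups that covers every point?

14

C, D together cover every point (C ∪ D = {hill, south, central, park, west, inner, river, lake}); total cost 10 + 4 = 14.
No covering selection has total cost below 14.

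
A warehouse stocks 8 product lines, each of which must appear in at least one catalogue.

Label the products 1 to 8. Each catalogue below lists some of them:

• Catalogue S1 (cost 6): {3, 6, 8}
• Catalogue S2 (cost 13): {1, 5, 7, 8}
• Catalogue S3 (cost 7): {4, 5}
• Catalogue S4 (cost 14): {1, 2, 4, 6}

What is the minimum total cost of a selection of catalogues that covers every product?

33

S1, S2, S4 together cover every product (S1 ∪ S2 ∪ S4 = {1, 2, 3, 4, 5, 6, 7, 8}); total cost 6 + 13 + 14 = 33.
The greedy pick S1, S3, S2, S4 costs 40; no covering selection beats 33.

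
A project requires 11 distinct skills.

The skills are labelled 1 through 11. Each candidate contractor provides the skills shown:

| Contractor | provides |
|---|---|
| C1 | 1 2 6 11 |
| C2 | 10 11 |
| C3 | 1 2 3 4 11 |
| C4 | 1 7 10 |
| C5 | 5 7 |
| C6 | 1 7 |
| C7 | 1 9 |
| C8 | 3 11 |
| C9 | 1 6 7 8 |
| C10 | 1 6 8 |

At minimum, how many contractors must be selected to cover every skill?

5

Take {C2, C3, C5, C7, C9}. Their union is {1, 2, 3, 4, 5, 6, 7, 8, 9, 10, 11}, which is all 11 skills.
No 4 of the 10 contractors cover everything (all 210 combinations miss at least one skill), so 5 is optimal.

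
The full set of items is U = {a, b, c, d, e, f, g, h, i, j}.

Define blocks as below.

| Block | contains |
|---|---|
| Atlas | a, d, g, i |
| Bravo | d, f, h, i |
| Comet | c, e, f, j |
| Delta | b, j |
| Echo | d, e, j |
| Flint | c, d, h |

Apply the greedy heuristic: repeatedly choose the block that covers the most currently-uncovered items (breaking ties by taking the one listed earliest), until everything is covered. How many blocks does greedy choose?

4

Greedy: pick Atlas (covers 4 new) → pick Comet (covers 4 new) → pick Bravo (covers 1 new) → pick Delta (covers 1 new). Total picks: 4.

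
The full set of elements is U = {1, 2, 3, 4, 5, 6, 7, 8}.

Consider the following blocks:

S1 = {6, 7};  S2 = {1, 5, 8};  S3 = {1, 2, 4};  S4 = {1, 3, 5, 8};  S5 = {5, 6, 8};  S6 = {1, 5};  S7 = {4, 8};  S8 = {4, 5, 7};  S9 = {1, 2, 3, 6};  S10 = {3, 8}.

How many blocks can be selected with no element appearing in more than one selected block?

S1, S3, S10 are pairwise disjoint (S1={6,7}; S3={1,2,4}; S10={3,8}).
Every remaining block overlaps one of these, and no 4 of the listed blocks are pairwise disjoint, so 3 is the maximum.

3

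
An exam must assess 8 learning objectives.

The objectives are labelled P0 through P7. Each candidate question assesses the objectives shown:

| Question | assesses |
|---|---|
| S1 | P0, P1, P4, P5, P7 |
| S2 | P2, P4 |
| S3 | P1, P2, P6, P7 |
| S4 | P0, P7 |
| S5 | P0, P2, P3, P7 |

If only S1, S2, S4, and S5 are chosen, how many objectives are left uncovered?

1

Union of S1, S2, S4, S5 = {P0, P1, P2, P3, P4, P5, P7}.
Not covered: P6 — 1 objective.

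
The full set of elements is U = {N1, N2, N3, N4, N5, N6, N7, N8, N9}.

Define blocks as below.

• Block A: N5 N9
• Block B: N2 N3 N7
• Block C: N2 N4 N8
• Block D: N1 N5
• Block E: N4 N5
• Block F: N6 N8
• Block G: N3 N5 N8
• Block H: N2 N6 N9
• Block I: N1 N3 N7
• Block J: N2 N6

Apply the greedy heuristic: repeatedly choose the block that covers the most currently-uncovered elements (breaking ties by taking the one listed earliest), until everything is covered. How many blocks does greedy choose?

5

Greedy: pick B (covers 3 new) → pick A (covers 2 new) → pick C (covers 2 new) → pick D (covers 1 new) → pick F (covers 1 new). Total picks: 5.
(The true minimum cover uses only 4 blocks, so greedy is not optimal here.)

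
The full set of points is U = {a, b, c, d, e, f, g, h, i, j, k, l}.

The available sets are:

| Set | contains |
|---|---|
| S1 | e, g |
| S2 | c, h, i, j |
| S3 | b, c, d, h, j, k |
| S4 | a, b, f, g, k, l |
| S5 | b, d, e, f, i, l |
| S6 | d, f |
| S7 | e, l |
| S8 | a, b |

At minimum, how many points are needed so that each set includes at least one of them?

4

Take T = {a, e, f, j}. Each listed set contains at least one of these, so T is a hitting set of size 4.
The sets S2, S6, S7, S8 are pairwise disjoint, so any hitting set needs a separate point for each — at least 4. Hence 4 is optimal.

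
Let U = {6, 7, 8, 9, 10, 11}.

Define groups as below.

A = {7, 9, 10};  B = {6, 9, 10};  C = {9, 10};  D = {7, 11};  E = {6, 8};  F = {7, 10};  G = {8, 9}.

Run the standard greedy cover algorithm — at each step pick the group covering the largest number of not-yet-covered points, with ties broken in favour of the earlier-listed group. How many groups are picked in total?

3

Greedy: pick A (covers 3 new) → pick E (covers 2 new) → pick D (covers 1 new). Total picks: 3.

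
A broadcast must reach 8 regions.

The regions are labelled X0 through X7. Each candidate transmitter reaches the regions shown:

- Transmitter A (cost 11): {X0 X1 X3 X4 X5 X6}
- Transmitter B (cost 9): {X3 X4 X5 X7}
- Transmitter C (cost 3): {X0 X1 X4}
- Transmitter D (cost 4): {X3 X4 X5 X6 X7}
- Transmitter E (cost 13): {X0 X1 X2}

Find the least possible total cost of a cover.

17

D, E together cover every region (D ∪ E = {X0, X1, X2, X3, X4, X5, X6, X7}); total cost 4 + 13 = 17.
The greedy pick D, C, E costs 20; no covering selection beats 17.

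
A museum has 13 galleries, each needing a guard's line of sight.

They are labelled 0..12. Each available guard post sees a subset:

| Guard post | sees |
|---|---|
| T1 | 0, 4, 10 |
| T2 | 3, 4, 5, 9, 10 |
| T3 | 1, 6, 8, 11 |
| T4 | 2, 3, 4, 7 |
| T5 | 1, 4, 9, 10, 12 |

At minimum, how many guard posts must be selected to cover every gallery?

5

Take {T1, T2, T3, T4, T5}. Their union is {0, 1, 2, 3, 4, 5, 6, 7, 8, 9, 10, 11, 12}, which is all 13 galleries.
No 4 of the 5 guard posts cover everything (all 5 combinations miss at least one gallery), so 5 is optimal.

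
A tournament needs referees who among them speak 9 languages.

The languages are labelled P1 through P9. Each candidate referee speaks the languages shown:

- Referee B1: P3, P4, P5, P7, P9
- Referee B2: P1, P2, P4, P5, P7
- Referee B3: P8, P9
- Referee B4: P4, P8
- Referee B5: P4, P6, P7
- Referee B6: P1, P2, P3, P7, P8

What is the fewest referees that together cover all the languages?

3

B1 and B5 and B6 together: B1 ∪ B5 ∪ B6 = {P1, P2, P3, P4, P5, P6, P7, P8, P9} — every language is covered.
Only B5 contains P6, so B5 is forced; the remaining 6 languages need at least 2 more referees (each remaining referee adds at most 4) — so at least 3 referees are needed, and 3 is optimal.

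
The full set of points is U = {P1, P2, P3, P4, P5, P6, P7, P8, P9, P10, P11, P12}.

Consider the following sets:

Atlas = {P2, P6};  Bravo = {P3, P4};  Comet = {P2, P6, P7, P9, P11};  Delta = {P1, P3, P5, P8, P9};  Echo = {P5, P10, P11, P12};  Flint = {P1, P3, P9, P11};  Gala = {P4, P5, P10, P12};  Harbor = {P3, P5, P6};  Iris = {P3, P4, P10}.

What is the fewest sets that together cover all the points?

3

Comet and Delta and Gala together: Comet ∪ Delta ∪ Gala = {P1, P2, P3, P4, P5, P6, P7, P8, P9, P10, P11, P12} — every point is covered.
Each set has at most 5 points, and 2·5 = 10 < 12 — so at least 3 sets are needed, and 3 is optimal.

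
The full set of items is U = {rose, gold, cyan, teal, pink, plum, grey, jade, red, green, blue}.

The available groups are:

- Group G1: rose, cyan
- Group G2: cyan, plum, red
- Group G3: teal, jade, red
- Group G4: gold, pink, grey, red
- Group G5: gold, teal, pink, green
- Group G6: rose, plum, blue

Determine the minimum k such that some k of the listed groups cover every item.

G2 and G3 and G4 and G5 and G6 together: G2 ∪ G3 ∪ G4 ∪ G5 ∪ G6 = {rose, gold, cyan, teal, pink, plum, grey, jade, red, green, blue} — every item is covered.
No 4 of the 6 groups cover everything (all 15 combinations miss at least one item), so 5 is optimal.

5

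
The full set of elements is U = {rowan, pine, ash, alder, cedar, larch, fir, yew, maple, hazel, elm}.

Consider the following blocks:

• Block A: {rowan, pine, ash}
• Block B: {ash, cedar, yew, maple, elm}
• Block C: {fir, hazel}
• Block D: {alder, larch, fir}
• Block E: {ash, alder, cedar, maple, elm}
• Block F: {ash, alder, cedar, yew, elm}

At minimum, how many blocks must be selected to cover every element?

A and B and C and D together: A ∪ B ∪ C ∪ D = {rowan, pine, ash, alder, cedar, larch, fir, yew, maple, hazel, elm} — every element is covered.
No 3 of the 6 blocks cover everything (all 20 combinations miss at least one element), so 4 is optimal.

4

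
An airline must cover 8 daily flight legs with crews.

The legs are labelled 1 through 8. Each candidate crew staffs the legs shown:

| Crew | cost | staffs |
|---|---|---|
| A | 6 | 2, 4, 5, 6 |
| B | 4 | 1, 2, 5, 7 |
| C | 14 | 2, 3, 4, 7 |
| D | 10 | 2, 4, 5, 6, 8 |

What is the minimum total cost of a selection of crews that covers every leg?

B, C, D together cover every leg (B ∪ C ∪ D = {1, 2, 3, 4, 5, 6, 7, 8}); total cost 4 + 14 + 10 = 28.
The greedy pick B, A, D, C costs 34; no covering selection beats 28.

28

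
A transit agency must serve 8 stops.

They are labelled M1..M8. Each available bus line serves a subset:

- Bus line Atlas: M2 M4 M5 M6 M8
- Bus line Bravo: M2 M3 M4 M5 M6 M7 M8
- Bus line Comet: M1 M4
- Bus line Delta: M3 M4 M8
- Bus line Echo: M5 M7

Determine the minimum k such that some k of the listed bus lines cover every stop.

Bravo and Comet together: Bravo ∪ Comet = {M1, M2, M3, M4, M5, M6, M7, M8} — every stop is covered.
No single bus line has all 8 stops (the largest, Bravo, has 7), so 2 is optimal.

2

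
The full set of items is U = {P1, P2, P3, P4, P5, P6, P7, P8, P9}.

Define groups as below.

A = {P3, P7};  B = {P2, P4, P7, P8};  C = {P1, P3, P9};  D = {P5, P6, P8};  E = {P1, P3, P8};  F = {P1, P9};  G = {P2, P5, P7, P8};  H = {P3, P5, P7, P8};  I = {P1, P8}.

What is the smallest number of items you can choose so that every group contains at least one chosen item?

T = {P3, P8, P9} meets every group (each contains at least one member of T), and |T| = 3.
The groups A, D, F are pairwise disjoint, so any hitting set needs a separate item for each — at least 3. Hence 3 is optimal.

3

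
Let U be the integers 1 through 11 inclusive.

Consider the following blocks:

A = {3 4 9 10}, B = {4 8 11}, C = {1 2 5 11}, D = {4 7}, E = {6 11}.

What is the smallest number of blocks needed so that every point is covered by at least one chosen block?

5

A, B, C, D, and E cover everything between them: the union {1, 2, 3, 4, 5, 6, 7, 8, 9, 10, 11} is all of U.
No 4 of the 5 blocks cover everything (all 5 combinations miss at least one point), so 5 is optimal.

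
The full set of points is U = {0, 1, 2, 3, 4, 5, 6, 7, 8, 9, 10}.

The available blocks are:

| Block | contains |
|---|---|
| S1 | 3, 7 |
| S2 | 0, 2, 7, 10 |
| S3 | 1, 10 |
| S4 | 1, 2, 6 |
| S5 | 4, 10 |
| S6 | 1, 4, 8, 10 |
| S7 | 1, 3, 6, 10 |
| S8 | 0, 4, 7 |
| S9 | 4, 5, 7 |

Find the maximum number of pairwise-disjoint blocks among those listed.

S1, S4, S5 are pairwise disjoint (S1={3,7}; S4={1,2,6}; S5={4,10}).
Every remaining block overlaps one of these, and no 4 of the listed blocks are pairwise disjoint, so 3 is the maximum.

3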